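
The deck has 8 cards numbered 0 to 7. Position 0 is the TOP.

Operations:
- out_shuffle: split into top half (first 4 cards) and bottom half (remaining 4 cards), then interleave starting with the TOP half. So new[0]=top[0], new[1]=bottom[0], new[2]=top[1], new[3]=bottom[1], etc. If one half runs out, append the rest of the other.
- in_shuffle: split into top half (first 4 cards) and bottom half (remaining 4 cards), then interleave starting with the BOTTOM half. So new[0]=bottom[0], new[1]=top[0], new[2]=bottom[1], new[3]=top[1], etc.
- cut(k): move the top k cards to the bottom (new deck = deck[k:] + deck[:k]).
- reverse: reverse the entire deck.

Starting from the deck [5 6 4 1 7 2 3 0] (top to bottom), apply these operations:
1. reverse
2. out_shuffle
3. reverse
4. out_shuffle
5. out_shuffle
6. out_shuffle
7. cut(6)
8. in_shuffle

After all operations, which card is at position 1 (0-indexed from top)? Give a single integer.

After op 1 (reverse): [0 3 2 7 1 4 6 5]
After op 2 (out_shuffle): [0 1 3 4 2 6 7 5]
After op 3 (reverse): [5 7 6 2 4 3 1 0]
After op 4 (out_shuffle): [5 4 7 3 6 1 2 0]
After op 5 (out_shuffle): [5 6 4 1 7 2 3 0]
After op 6 (out_shuffle): [5 7 6 2 4 3 1 0]
After op 7 (cut(6)): [1 0 5 7 6 2 4 3]
After op 8 (in_shuffle): [6 1 2 0 4 5 3 7]
Position 1: card 1.

Answer: 1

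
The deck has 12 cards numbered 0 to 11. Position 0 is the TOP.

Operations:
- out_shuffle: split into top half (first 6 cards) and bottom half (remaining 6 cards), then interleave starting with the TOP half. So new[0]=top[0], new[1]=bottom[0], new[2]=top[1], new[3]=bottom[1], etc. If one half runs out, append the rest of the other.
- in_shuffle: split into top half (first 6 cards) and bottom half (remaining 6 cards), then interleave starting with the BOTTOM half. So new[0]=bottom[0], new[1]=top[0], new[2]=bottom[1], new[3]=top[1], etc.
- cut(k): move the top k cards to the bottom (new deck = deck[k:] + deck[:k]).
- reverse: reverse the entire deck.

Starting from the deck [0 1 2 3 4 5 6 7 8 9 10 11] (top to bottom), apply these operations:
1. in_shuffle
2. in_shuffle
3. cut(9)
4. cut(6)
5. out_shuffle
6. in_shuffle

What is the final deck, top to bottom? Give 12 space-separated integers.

Answer: 4 0 9 8 1 10 6 5 11 7 3 2

Derivation:
After op 1 (in_shuffle): [6 0 7 1 8 2 9 3 10 4 11 5]
After op 2 (in_shuffle): [9 6 3 0 10 7 4 1 11 8 5 2]
After op 3 (cut(9)): [8 5 2 9 6 3 0 10 7 4 1 11]
After op 4 (cut(6)): [0 10 7 4 1 11 8 5 2 9 6 3]
After op 5 (out_shuffle): [0 8 10 5 7 2 4 9 1 6 11 3]
After op 6 (in_shuffle): [4 0 9 8 1 10 6 5 11 7 3 2]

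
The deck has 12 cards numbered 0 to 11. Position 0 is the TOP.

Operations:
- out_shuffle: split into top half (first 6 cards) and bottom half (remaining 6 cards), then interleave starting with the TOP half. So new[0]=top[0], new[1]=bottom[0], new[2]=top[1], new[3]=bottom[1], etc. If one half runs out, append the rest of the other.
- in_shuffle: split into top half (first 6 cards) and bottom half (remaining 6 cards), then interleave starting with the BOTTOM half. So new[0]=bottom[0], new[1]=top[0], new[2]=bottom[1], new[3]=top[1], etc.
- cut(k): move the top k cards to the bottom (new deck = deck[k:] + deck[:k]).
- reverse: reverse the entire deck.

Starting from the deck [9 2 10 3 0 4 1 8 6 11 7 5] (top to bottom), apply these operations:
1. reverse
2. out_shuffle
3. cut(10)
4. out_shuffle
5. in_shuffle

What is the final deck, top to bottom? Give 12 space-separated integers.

After op 1 (reverse): [5 7 11 6 8 1 4 0 3 10 2 9]
After op 2 (out_shuffle): [5 4 7 0 11 3 6 10 8 2 1 9]
After op 3 (cut(10)): [1 9 5 4 7 0 11 3 6 10 8 2]
After op 4 (out_shuffle): [1 11 9 3 5 6 4 10 7 8 0 2]
After op 5 (in_shuffle): [4 1 10 11 7 9 8 3 0 5 2 6]

Answer: 4 1 10 11 7 9 8 3 0 5 2 6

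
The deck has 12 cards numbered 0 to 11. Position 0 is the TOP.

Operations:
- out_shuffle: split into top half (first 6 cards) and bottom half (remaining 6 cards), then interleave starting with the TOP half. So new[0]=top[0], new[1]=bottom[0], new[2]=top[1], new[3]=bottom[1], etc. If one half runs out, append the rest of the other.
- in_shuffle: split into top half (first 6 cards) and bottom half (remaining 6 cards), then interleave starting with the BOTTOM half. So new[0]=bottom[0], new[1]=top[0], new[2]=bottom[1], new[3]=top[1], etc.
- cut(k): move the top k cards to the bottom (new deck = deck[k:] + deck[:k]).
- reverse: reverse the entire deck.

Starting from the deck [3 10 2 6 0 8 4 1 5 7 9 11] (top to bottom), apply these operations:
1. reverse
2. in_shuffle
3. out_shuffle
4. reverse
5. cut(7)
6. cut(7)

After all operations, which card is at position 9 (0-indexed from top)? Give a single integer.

Answer: 8

Derivation:
After op 1 (reverse): [11 9 7 5 1 4 8 0 6 2 10 3]
After op 2 (in_shuffle): [8 11 0 9 6 7 2 5 10 1 3 4]
After op 3 (out_shuffle): [8 2 11 5 0 10 9 1 6 3 7 4]
After op 4 (reverse): [4 7 3 6 1 9 10 0 5 11 2 8]
After op 5 (cut(7)): [0 5 11 2 8 4 7 3 6 1 9 10]
After op 6 (cut(7)): [3 6 1 9 10 0 5 11 2 8 4 7]
Position 9: card 8.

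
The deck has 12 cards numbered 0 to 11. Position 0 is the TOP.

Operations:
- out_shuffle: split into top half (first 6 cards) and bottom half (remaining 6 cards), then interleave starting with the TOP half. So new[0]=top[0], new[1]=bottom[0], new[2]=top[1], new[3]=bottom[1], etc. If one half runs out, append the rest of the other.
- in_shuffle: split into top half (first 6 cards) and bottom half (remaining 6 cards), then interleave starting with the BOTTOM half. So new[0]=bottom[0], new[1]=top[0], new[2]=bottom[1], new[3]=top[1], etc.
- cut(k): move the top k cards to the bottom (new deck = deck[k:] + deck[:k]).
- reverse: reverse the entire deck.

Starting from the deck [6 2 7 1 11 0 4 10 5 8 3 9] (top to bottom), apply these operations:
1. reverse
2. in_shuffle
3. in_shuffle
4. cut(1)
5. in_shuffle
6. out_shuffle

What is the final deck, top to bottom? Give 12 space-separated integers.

Answer: 3 4 0 2 6 8 5 11 1 7 9 10

Derivation:
After op 1 (reverse): [9 3 8 5 10 4 0 11 1 7 2 6]
After op 2 (in_shuffle): [0 9 11 3 1 8 7 5 2 10 6 4]
After op 3 (in_shuffle): [7 0 5 9 2 11 10 3 6 1 4 8]
After op 4 (cut(1)): [0 5 9 2 11 10 3 6 1 4 8 7]
After op 5 (in_shuffle): [3 0 6 5 1 9 4 2 8 11 7 10]
After op 6 (out_shuffle): [3 4 0 2 6 8 5 11 1 7 9 10]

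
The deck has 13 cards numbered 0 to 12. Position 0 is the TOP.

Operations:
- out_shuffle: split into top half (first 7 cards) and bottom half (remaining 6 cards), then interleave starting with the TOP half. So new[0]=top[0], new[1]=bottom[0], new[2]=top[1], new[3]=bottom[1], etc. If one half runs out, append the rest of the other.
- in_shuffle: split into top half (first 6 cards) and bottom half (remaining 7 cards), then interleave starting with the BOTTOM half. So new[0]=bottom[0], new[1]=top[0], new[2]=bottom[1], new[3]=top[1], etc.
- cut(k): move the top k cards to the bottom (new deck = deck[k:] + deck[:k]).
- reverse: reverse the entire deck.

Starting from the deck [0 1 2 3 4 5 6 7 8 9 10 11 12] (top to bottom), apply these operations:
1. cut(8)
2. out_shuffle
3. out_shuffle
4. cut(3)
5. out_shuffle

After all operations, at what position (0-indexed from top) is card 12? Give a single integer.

Answer: 0

Derivation:
After op 1 (cut(8)): [8 9 10 11 12 0 1 2 3 4 5 6 7]
After op 2 (out_shuffle): [8 2 9 3 10 4 11 5 12 6 0 7 1]
After op 3 (out_shuffle): [8 5 2 12 9 6 3 0 10 7 4 1 11]
After op 4 (cut(3)): [12 9 6 3 0 10 7 4 1 11 8 5 2]
After op 5 (out_shuffle): [12 4 9 1 6 11 3 8 0 5 10 2 7]
Card 12 is at position 0.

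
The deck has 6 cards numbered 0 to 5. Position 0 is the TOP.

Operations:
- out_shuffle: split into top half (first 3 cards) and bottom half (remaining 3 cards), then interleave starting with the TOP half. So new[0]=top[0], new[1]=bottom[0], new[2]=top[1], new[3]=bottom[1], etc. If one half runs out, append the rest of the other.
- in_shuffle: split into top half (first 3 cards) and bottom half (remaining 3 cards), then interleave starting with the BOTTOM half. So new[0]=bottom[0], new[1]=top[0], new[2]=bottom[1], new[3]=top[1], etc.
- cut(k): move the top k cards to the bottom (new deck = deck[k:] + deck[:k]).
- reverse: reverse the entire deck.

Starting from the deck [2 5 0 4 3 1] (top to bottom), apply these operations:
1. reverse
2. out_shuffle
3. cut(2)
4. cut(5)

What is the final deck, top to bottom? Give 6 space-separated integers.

After op 1 (reverse): [1 3 4 0 5 2]
After op 2 (out_shuffle): [1 0 3 5 4 2]
After op 3 (cut(2)): [3 5 4 2 1 0]
After op 4 (cut(5)): [0 3 5 4 2 1]

Answer: 0 3 5 4 2 1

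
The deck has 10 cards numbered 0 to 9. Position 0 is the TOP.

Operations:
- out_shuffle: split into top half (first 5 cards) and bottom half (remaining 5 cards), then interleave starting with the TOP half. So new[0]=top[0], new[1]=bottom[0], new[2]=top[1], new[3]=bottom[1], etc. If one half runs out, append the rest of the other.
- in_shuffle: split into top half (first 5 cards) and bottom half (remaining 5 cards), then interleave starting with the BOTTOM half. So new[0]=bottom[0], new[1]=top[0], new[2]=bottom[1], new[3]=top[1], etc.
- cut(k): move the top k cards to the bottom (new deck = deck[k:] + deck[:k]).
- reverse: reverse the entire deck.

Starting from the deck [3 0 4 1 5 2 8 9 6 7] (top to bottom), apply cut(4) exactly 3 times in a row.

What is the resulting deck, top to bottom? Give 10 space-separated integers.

After op 1 (cut(4)): [5 2 8 9 6 7 3 0 4 1]
After op 2 (cut(4)): [6 7 3 0 4 1 5 2 8 9]
After op 3 (cut(4)): [4 1 5 2 8 9 6 7 3 0]

Answer: 4 1 5 2 8 9 6 7 3 0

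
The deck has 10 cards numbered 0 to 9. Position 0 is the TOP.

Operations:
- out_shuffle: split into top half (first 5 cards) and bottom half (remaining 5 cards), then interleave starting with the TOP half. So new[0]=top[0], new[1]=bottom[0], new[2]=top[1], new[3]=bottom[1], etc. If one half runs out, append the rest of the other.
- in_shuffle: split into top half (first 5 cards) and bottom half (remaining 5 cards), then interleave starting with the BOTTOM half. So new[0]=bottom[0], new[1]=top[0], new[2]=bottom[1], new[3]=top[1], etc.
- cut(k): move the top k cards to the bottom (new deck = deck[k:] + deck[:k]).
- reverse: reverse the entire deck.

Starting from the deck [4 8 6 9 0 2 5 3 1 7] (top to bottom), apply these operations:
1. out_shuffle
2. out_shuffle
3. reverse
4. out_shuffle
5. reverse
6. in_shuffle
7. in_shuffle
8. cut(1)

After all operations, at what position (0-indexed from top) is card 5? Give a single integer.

Answer: 3

Derivation:
After op 1 (out_shuffle): [4 2 8 5 6 3 9 1 0 7]
After op 2 (out_shuffle): [4 3 2 9 8 1 5 0 6 7]
After op 3 (reverse): [7 6 0 5 1 8 9 2 3 4]
After op 4 (out_shuffle): [7 8 6 9 0 2 5 3 1 4]
After op 5 (reverse): [4 1 3 5 2 0 9 6 8 7]
After op 6 (in_shuffle): [0 4 9 1 6 3 8 5 7 2]
After op 7 (in_shuffle): [3 0 8 4 5 9 7 1 2 6]
After op 8 (cut(1)): [0 8 4 5 9 7 1 2 6 3]
Card 5 is at position 3.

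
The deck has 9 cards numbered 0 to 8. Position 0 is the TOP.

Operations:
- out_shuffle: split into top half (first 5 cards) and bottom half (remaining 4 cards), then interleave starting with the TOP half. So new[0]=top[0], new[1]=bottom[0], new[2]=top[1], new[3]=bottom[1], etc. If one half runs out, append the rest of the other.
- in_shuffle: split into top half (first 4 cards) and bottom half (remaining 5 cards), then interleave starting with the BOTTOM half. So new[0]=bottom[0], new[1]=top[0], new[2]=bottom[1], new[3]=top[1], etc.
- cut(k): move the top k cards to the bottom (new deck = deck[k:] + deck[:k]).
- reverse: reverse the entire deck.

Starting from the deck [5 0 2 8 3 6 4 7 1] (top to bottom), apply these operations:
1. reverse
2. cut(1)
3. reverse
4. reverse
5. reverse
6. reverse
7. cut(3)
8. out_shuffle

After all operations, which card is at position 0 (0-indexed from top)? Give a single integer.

After op 1 (reverse): [1 7 4 6 3 8 2 0 5]
After op 2 (cut(1)): [7 4 6 3 8 2 0 5 1]
After op 3 (reverse): [1 5 0 2 8 3 6 4 7]
After op 4 (reverse): [7 4 6 3 8 2 0 5 1]
After op 5 (reverse): [1 5 0 2 8 3 6 4 7]
After op 6 (reverse): [7 4 6 3 8 2 0 5 1]
After op 7 (cut(3)): [3 8 2 0 5 1 7 4 6]
After op 8 (out_shuffle): [3 1 8 7 2 4 0 6 5]
Position 0: card 3.

Answer: 3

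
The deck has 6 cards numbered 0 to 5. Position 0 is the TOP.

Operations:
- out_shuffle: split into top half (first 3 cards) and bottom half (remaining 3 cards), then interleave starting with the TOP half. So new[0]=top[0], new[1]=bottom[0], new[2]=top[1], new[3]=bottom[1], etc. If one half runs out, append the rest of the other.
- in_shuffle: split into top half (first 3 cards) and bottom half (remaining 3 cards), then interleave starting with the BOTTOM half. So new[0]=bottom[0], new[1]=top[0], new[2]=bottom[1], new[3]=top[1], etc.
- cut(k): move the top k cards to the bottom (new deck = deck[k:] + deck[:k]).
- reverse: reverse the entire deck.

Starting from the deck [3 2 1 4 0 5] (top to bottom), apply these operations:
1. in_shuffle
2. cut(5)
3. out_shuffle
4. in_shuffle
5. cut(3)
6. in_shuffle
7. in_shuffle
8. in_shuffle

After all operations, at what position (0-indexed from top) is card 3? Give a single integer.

After op 1 (in_shuffle): [4 3 0 2 5 1]
After op 2 (cut(5)): [1 4 3 0 2 5]
After op 3 (out_shuffle): [1 0 4 2 3 5]
After op 4 (in_shuffle): [2 1 3 0 5 4]
After op 5 (cut(3)): [0 5 4 2 1 3]
After op 6 (in_shuffle): [2 0 1 5 3 4]
After op 7 (in_shuffle): [5 2 3 0 4 1]
After op 8 (in_shuffle): [0 5 4 2 1 3]
Card 3 is at position 5.

Answer: 5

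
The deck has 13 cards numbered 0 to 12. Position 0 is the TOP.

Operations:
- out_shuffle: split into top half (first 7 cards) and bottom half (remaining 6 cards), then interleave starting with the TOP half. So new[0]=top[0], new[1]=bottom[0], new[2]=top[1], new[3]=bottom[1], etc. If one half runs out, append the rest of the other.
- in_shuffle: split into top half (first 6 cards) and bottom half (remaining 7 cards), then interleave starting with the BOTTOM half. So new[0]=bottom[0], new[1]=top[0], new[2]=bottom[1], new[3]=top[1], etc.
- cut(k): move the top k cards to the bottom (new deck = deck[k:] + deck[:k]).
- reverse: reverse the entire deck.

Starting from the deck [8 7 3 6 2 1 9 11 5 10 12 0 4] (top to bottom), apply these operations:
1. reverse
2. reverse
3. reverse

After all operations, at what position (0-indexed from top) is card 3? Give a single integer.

Answer: 10

Derivation:
After op 1 (reverse): [4 0 12 10 5 11 9 1 2 6 3 7 8]
After op 2 (reverse): [8 7 3 6 2 1 9 11 5 10 12 0 4]
After op 3 (reverse): [4 0 12 10 5 11 9 1 2 6 3 7 8]
Card 3 is at position 10.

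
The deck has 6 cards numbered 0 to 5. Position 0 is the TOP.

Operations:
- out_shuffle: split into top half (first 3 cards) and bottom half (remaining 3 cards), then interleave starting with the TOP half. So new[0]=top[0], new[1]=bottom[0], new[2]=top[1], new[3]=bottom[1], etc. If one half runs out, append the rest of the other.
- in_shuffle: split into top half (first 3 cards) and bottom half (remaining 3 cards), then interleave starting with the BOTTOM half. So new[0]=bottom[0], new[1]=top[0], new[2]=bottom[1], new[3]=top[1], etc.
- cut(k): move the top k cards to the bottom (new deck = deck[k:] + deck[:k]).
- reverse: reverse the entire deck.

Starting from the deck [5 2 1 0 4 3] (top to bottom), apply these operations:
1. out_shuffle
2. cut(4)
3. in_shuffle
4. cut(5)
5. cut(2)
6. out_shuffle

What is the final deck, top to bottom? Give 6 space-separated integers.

After op 1 (out_shuffle): [5 0 2 4 1 3]
After op 2 (cut(4)): [1 3 5 0 2 4]
After op 3 (in_shuffle): [0 1 2 3 4 5]
After op 4 (cut(5)): [5 0 1 2 3 4]
After op 5 (cut(2)): [1 2 3 4 5 0]
After op 6 (out_shuffle): [1 4 2 5 3 0]

Answer: 1 4 2 5 3 0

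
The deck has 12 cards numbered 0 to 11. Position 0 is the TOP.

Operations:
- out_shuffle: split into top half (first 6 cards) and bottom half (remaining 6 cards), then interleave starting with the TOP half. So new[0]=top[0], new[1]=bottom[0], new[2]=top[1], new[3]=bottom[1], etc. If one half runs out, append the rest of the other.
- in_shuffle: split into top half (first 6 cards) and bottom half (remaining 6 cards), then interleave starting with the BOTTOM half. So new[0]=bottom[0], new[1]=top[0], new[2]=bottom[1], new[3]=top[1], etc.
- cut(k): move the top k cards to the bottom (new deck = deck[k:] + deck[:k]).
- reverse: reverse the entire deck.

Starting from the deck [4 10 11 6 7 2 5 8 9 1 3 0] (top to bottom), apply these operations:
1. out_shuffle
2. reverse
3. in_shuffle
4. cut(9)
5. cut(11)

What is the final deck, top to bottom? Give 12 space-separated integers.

Answer: 5 1 4 6 9 0 11 2 8 3 10 7

Derivation:
After op 1 (out_shuffle): [4 5 10 8 11 9 6 1 7 3 2 0]
After op 2 (reverse): [0 2 3 7 1 6 9 11 8 10 5 4]
After op 3 (in_shuffle): [9 0 11 2 8 3 10 7 5 1 4 6]
After op 4 (cut(9)): [1 4 6 9 0 11 2 8 3 10 7 5]
After op 5 (cut(11)): [5 1 4 6 9 0 11 2 8 3 10 7]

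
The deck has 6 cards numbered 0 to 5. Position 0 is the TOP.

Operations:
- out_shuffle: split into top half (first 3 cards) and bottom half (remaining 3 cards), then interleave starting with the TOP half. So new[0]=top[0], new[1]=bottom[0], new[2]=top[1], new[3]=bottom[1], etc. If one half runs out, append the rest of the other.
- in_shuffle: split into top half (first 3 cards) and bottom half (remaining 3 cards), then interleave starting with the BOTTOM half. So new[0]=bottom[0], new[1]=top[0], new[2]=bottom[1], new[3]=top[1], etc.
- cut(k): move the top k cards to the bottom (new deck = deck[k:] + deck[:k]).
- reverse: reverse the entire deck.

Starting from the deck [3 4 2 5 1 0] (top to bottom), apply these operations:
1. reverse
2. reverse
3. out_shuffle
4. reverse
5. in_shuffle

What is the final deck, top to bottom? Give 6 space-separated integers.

After op 1 (reverse): [0 1 5 2 4 3]
After op 2 (reverse): [3 4 2 5 1 0]
After op 3 (out_shuffle): [3 5 4 1 2 0]
After op 4 (reverse): [0 2 1 4 5 3]
After op 5 (in_shuffle): [4 0 5 2 3 1]

Answer: 4 0 5 2 3 1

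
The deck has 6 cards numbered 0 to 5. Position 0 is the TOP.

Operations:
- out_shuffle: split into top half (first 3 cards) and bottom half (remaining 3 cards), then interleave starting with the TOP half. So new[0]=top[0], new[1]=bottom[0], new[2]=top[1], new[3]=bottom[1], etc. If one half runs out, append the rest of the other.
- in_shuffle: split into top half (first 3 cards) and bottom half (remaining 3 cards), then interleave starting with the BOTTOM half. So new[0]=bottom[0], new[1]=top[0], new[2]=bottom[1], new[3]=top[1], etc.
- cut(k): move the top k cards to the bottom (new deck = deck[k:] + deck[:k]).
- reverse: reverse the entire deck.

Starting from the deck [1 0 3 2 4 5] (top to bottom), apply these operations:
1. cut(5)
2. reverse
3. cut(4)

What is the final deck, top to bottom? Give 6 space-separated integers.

After op 1 (cut(5)): [5 1 0 3 2 4]
After op 2 (reverse): [4 2 3 0 1 5]
After op 3 (cut(4)): [1 5 4 2 3 0]

Answer: 1 5 4 2 3 0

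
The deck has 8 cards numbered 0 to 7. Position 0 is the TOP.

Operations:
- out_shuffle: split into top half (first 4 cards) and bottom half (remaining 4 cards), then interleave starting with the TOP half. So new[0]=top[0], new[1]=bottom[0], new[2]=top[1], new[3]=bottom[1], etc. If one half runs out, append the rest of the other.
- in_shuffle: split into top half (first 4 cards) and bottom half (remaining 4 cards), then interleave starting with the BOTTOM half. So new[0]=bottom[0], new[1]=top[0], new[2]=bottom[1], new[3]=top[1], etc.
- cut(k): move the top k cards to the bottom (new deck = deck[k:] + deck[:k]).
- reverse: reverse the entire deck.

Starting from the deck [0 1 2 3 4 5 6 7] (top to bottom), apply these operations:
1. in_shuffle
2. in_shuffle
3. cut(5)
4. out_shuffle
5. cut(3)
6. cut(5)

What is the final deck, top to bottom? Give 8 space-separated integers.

After op 1 (in_shuffle): [4 0 5 1 6 2 7 3]
After op 2 (in_shuffle): [6 4 2 0 7 5 3 1]
After op 3 (cut(5)): [5 3 1 6 4 2 0 7]
After op 4 (out_shuffle): [5 4 3 2 1 0 6 7]
After op 5 (cut(3)): [2 1 0 6 7 5 4 3]
After op 6 (cut(5)): [5 4 3 2 1 0 6 7]

Answer: 5 4 3 2 1 0 6 7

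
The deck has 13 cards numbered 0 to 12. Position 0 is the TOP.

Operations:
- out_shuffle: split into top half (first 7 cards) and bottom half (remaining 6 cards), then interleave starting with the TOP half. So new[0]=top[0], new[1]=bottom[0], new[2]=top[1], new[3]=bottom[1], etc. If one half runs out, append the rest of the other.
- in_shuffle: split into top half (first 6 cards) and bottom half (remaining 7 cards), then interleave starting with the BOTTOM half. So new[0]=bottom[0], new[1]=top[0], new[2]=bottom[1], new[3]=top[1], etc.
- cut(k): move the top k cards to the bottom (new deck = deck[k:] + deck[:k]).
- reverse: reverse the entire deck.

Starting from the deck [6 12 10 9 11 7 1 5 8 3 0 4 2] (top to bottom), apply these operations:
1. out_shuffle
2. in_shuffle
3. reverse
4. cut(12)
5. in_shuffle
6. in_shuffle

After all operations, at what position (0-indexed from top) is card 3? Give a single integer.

After op 1 (out_shuffle): [6 5 12 8 10 3 9 0 11 4 7 2 1]
After op 2 (in_shuffle): [9 6 0 5 11 12 4 8 7 10 2 3 1]
After op 3 (reverse): [1 3 2 10 7 8 4 12 11 5 0 6 9]
After op 4 (cut(12)): [9 1 3 2 10 7 8 4 12 11 5 0 6]
After op 5 (in_shuffle): [8 9 4 1 12 3 11 2 5 10 0 7 6]
After op 6 (in_shuffle): [11 8 2 9 5 4 10 1 0 12 7 3 6]
Card 3 is at position 11.

Answer: 11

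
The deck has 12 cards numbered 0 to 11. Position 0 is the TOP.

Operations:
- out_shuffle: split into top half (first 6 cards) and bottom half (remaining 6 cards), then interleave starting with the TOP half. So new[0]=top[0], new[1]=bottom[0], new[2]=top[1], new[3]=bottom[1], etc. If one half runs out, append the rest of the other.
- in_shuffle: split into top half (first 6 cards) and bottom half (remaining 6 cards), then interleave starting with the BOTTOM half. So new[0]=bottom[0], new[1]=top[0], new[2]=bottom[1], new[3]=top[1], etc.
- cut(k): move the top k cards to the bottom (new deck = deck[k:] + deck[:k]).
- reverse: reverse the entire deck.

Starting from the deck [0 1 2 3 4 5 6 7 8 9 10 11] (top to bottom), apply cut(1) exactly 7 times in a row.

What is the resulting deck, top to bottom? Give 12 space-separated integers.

Answer: 7 8 9 10 11 0 1 2 3 4 5 6

Derivation:
After op 1 (cut(1)): [1 2 3 4 5 6 7 8 9 10 11 0]
After op 2 (cut(1)): [2 3 4 5 6 7 8 9 10 11 0 1]
After op 3 (cut(1)): [3 4 5 6 7 8 9 10 11 0 1 2]
After op 4 (cut(1)): [4 5 6 7 8 9 10 11 0 1 2 3]
After op 5 (cut(1)): [5 6 7 8 9 10 11 0 1 2 3 4]
After op 6 (cut(1)): [6 7 8 9 10 11 0 1 2 3 4 5]
After op 7 (cut(1)): [7 8 9 10 11 0 1 2 3 4 5 6]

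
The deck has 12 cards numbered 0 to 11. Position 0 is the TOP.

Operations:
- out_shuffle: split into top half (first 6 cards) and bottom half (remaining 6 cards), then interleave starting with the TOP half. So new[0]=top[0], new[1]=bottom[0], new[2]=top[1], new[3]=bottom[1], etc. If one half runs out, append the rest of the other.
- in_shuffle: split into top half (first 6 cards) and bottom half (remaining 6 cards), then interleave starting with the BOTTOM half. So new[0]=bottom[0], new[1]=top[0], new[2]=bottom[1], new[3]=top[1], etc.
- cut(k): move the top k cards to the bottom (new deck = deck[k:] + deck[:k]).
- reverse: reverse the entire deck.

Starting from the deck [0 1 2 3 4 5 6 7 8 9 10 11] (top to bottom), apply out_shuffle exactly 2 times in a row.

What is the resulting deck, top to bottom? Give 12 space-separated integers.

Answer: 0 3 6 9 1 4 7 10 2 5 8 11

Derivation:
After op 1 (out_shuffle): [0 6 1 7 2 8 3 9 4 10 5 11]
After op 2 (out_shuffle): [0 3 6 9 1 4 7 10 2 5 8 11]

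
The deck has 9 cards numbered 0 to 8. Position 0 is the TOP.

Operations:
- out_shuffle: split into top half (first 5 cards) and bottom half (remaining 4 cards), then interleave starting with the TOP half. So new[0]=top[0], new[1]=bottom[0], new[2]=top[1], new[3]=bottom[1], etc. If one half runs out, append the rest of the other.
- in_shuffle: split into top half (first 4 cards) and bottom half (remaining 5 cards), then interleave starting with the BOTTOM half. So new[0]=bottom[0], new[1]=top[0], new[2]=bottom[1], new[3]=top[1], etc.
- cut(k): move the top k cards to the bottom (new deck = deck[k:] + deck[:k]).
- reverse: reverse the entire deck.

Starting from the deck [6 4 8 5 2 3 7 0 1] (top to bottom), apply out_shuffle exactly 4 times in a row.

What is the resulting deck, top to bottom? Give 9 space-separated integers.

Answer: 6 2 1 5 0 8 7 4 3

Derivation:
After op 1 (out_shuffle): [6 3 4 7 8 0 5 1 2]
After op 2 (out_shuffle): [6 0 3 5 4 1 7 2 8]
After op 3 (out_shuffle): [6 1 0 7 3 2 5 8 4]
After op 4 (out_shuffle): [6 2 1 5 0 8 7 4 3]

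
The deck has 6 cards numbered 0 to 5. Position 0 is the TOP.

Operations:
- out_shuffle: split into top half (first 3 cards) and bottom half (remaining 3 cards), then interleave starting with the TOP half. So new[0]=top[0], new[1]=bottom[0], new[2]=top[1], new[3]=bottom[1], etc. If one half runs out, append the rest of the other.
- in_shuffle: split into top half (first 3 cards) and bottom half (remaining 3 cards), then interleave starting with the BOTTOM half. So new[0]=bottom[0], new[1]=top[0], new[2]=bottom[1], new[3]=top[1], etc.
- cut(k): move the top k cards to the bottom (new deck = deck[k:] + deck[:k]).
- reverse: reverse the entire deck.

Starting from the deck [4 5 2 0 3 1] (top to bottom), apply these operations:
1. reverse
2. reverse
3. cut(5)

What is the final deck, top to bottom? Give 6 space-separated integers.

Answer: 1 4 5 2 0 3

Derivation:
After op 1 (reverse): [1 3 0 2 5 4]
After op 2 (reverse): [4 5 2 0 3 1]
After op 3 (cut(5)): [1 4 5 2 0 3]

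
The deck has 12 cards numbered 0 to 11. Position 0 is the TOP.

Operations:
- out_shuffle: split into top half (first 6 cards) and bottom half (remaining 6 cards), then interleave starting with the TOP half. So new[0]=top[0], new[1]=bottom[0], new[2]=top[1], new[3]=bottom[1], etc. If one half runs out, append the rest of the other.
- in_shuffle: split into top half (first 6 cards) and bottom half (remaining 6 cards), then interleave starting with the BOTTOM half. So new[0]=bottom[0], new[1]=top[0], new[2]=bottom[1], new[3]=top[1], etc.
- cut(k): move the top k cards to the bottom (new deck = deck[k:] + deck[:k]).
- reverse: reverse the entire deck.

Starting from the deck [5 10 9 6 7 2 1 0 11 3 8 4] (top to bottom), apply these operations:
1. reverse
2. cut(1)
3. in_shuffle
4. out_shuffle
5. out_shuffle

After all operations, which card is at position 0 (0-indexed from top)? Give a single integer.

After op 1 (reverse): [4 8 3 11 0 1 2 7 6 9 10 5]
After op 2 (cut(1)): [8 3 11 0 1 2 7 6 9 10 5 4]
After op 3 (in_shuffle): [7 8 6 3 9 11 10 0 5 1 4 2]
After op 4 (out_shuffle): [7 10 8 0 6 5 3 1 9 4 11 2]
After op 5 (out_shuffle): [7 3 10 1 8 9 0 4 6 11 5 2]
Position 0: card 7.

Answer: 7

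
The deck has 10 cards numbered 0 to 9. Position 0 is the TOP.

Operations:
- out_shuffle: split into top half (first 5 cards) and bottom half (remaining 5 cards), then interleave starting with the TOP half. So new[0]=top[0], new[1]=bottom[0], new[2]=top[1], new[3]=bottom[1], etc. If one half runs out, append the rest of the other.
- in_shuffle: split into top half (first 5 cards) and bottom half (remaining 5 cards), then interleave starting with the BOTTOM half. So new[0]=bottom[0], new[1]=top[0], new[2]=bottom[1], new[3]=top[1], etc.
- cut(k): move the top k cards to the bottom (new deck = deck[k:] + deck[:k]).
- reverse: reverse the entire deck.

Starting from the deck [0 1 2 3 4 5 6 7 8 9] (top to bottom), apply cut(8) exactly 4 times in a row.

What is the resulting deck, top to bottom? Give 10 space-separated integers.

After op 1 (cut(8)): [8 9 0 1 2 3 4 5 6 7]
After op 2 (cut(8)): [6 7 8 9 0 1 2 3 4 5]
After op 3 (cut(8)): [4 5 6 7 8 9 0 1 2 3]
After op 4 (cut(8)): [2 3 4 5 6 7 8 9 0 1]

Answer: 2 3 4 5 6 7 8 9 0 1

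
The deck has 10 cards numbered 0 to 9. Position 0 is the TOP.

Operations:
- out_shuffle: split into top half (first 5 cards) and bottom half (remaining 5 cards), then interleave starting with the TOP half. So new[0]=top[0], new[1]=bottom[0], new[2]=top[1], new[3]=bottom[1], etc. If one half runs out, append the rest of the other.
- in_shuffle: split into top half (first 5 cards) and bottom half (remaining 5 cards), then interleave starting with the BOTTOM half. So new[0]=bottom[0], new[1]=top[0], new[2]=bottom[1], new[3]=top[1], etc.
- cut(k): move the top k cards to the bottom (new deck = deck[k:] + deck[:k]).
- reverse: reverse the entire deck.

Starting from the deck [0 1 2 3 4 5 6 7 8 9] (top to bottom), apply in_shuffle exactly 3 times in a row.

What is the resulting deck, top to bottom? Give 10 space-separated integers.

After op 1 (in_shuffle): [5 0 6 1 7 2 8 3 9 4]
After op 2 (in_shuffle): [2 5 8 0 3 6 9 1 4 7]
After op 3 (in_shuffle): [6 2 9 5 1 8 4 0 7 3]

Answer: 6 2 9 5 1 8 4 0 7 3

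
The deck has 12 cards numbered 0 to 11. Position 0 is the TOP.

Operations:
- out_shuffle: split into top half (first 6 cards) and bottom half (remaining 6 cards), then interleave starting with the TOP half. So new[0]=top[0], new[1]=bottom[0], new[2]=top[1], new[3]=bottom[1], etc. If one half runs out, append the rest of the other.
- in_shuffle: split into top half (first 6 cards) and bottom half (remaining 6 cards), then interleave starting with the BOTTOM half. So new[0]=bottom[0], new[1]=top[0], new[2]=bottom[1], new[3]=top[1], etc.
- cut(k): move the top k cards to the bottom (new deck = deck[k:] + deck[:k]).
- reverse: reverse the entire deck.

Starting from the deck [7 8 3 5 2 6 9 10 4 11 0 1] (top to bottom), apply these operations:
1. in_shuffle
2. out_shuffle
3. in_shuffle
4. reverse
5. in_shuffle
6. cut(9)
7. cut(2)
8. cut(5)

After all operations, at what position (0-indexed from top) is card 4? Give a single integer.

After op 1 (in_shuffle): [9 7 10 8 4 3 11 5 0 2 1 6]
After op 2 (out_shuffle): [9 11 7 5 10 0 8 2 4 1 3 6]
After op 3 (in_shuffle): [8 9 2 11 4 7 1 5 3 10 6 0]
After op 4 (reverse): [0 6 10 3 5 1 7 4 11 2 9 8]
After op 5 (in_shuffle): [7 0 4 6 11 10 2 3 9 5 8 1]
After op 6 (cut(9)): [5 8 1 7 0 4 6 11 10 2 3 9]
After op 7 (cut(2)): [1 7 0 4 6 11 10 2 3 9 5 8]
After op 8 (cut(5)): [11 10 2 3 9 5 8 1 7 0 4 6]
Card 4 is at position 10.

Answer: 10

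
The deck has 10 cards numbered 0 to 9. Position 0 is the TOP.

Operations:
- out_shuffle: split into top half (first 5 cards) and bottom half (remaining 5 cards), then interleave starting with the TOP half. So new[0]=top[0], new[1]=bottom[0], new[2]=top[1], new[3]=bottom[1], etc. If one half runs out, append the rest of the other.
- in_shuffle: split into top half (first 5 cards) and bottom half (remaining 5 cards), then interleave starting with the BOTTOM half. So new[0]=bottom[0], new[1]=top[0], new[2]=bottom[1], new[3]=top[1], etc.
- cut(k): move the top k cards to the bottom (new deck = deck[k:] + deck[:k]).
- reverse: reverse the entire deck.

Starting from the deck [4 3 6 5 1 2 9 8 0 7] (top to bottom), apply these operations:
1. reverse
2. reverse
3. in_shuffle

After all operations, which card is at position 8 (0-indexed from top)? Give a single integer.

After op 1 (reverse): [7 0 8 9 2 1 5 6 3 4]
After op 2 (reverse): [4 3 6 5 1 2 9 8 0 7]
After op 3 (in_shuffle): [2 4 9 3 8 6 0 5 7 1]
Position 8: card 7.

Answer: 7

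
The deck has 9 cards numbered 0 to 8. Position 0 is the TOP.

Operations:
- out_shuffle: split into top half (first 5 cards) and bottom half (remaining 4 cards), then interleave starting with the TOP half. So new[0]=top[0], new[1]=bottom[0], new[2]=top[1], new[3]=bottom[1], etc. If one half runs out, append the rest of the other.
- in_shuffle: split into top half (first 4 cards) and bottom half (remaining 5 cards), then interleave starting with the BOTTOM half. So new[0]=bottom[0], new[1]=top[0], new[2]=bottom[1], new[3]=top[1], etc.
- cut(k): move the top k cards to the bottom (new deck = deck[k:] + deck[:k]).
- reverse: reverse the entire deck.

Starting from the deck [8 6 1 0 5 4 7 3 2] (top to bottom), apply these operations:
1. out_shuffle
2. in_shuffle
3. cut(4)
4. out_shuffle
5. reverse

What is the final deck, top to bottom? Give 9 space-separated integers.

After op 1 (out_shuffle): [8 4 6 7 1 3 0 2 5]
After op 2 (in_shuffle): [1 8 3 4 0 6 2 7 5]
After op 3 (cut(4)): [0 6 2 7 5 1 8 3 4]
After op 4 (out_shuffle): [0 1 6 8 2 3 7 4 5]
After op 5 (reverse): [5 4 7 3 2 8 6 1 0]

Answer: 5 4 7 3 2 8 6 1 0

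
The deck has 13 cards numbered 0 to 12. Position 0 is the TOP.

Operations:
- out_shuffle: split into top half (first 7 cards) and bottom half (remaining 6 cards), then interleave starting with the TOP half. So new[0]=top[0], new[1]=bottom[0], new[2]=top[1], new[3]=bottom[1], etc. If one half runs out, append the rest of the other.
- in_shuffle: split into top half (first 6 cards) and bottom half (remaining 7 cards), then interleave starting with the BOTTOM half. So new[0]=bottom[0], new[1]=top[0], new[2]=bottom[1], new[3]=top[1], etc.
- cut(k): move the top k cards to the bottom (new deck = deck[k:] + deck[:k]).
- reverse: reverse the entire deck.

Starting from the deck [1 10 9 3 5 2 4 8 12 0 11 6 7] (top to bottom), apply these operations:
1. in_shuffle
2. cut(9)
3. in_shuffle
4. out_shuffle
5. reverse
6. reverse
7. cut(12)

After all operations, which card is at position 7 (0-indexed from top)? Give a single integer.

After op 1 (in_shuffle): [4 1 8 10 12 9 0 3 11 5 6 2 7]
After op 2 (cut(9)): [5 6 2 7 4 1 8 10 12 9 0 3 11]
After op 3 (in_shuffle): [8 5 10 6 12 2 9 7 0 4 3 1 11]
After op 4 (out_shuffle): [8 7 5 0 10 4 6 3 12 1 2 11 9]
After op 5 (reverse): [9 11 2 1 12 3 6 4 10 0 5 7 8]
After op 6 (reverse): [8 7 5 0 10 4 6 3 12 1 2 11 9]
After op 7 (cut(12)): [9 8 7 5 0 10 4 6 3 12 1 2 11]
Position 7: card 6.

Answer: 6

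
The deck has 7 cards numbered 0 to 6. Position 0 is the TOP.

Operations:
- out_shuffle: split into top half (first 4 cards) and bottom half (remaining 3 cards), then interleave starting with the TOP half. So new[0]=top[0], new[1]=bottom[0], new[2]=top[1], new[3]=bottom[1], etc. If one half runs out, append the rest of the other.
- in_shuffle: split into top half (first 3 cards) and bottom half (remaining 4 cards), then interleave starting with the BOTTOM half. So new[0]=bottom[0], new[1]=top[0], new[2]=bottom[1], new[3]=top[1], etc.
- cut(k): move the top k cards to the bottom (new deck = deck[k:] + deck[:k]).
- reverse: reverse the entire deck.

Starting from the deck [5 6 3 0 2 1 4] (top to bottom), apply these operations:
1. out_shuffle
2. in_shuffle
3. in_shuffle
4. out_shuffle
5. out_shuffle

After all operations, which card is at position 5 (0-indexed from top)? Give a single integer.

After op 1 (out_shuffle): [5 2 6 1 3 4 0]
After op 2 (in_shuffle): [1 5 3 2 4 6 0]
After op 3 (in_shuffle): [2 1 4 5 6 3 0]
After op 4 (out_shuffle): [2 6 1 3 4 0 5]
After op 5 (out_shuffle): [2 4 6 0 1 5 3]
Position 5: card 5.

Answer: 5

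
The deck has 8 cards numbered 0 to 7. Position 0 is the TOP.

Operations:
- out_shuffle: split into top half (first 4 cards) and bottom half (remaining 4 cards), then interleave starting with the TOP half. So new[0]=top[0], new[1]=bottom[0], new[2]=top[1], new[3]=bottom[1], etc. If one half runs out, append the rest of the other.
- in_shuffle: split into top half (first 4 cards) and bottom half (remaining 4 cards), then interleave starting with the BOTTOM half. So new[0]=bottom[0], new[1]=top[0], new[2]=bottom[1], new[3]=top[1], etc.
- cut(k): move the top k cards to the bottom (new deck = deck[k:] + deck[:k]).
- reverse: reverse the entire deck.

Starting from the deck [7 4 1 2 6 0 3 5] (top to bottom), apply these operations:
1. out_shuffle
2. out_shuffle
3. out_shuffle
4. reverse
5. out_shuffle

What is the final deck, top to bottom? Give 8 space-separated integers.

Answer: 5 2 3 1 0 4 6 7

Derivation:
After op 1 (out_shuffle): [7 6 4 0 1 3 2 5]
After op 2 (out_shuffle): [7 1 6 3 4 2 0 5]
After op 3 (out_shuffle): [7 4 1 2 6 0 3 5]
After op 4 (reverse): [5 3 0 6 2 1 4 7]
After op 5 (out_shuffle): [5 2 3 1 0 4 6 7]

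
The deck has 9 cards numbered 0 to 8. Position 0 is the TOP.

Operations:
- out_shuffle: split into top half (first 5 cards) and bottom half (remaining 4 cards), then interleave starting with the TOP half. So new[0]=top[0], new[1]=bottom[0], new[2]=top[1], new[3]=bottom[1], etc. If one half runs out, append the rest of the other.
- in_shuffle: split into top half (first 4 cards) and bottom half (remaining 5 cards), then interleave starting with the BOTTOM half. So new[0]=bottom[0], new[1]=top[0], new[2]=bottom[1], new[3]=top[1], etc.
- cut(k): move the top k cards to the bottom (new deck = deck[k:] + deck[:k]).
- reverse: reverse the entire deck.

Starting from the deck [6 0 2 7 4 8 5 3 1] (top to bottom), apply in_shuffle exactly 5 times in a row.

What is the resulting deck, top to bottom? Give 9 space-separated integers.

Answer: 0 7 8 3 6 2 4 5 1

Derivation:
After op 1 (in_shuffle): [4 6 8 0 5 2 3 7 1]
After op 2 (in_shuffle): [5 4 2 6 3 8 7 0 1]
After op 3 (in_shuffle): [3 5 8 4 7 2 0 6 1]
After op 4 (in_shuffle): [7 3 2 5 0 8 6 4 1]
After op 5 (in_shuffle): [0 7 8 3 6 2 4 5 1]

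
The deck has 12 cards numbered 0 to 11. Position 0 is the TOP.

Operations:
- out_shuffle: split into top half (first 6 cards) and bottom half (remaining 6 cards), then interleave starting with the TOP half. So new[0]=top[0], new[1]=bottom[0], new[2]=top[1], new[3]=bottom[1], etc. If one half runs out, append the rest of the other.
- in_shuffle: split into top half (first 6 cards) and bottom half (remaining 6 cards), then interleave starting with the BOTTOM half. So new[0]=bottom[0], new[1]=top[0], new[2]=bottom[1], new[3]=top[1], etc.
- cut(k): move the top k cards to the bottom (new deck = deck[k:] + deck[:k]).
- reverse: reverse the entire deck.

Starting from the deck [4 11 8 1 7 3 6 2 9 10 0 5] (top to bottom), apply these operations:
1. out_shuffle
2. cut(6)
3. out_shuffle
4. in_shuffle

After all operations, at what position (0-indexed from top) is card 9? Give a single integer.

After op 1 (out_shuffle): [4 6 11 2 8 9 1 10 7 0 3 5]
After op 2 (cut(6)): [1 10 7 0 3 5 4 6 11 2 8 9]
After op 3 (out_shuffle): [1 4 10 6 7 11 0 2 3 8 5 9]
After op 4 (in_shuffle): [0 1 2 4 3 10 8 6 5 7 9 11]
Card 9 is at position 10.

Answer: 10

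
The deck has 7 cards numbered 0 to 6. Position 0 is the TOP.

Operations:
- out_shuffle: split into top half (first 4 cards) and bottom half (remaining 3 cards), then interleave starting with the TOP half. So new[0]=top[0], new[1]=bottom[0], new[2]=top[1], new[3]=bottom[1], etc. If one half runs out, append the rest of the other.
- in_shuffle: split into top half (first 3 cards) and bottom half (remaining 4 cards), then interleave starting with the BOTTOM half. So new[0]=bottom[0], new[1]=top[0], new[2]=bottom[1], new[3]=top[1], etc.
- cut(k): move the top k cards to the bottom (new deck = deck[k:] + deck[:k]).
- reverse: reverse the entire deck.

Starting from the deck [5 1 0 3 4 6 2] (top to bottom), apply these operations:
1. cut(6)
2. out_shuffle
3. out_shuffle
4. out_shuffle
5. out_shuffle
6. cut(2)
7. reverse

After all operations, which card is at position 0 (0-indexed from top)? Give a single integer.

Answer: 3

Derivation:
After op 1 (cut(6)): [2 5 1 0 3 4 6]
After op 2 (out_shuffle): [2 3 5 4 1 6 0]
After op 3 (out_shuffle): [2 1 3 6 5 0 4]
After op 4 (out_shuffle): [2 5 1 0 3 4 6]
After op 5 (out_shuffle): [2 3 5 4 1 6 0]
After op 6 (cut(2)): [5 4 1 6 0 2 3]
After op 7 (reverse): [3 2 0 6 1 4 5]
Position 0: card 3.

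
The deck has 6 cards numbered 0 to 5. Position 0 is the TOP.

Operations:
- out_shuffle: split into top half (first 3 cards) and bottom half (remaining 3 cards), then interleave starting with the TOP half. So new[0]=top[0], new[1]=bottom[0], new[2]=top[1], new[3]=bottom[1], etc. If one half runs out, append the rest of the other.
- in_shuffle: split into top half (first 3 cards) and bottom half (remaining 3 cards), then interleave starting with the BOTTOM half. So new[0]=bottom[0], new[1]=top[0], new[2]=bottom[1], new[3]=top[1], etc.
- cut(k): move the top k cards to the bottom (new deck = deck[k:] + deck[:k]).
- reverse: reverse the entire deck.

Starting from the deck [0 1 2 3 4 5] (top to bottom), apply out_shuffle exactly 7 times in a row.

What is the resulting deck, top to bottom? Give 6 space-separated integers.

After op 1 (out_shuffle): [0 3 1 4 2 5]
After op 2 (out_shuffle): [0 4 3 2 1 5]
After op 3 (out_shuffle): [0 2 4 1 3 5]
After op 4 (out_shuffle): [0 1 2 3 4 5]
After op 5 (out_shuffle): [0 3 1 4 2 5]
After op 6 (out_shuffle): [0 4 3 2 1 5]
After op 7 (out_shuffle): [0 2 4 1 3 5]

Answer: 0 2 4 1 3 5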